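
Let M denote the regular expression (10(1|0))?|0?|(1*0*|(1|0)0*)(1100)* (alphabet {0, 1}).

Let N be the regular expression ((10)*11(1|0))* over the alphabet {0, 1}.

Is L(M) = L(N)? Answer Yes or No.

No

The string 0 is accepted by M but rejected by N.
So L(M) ≠ L(N).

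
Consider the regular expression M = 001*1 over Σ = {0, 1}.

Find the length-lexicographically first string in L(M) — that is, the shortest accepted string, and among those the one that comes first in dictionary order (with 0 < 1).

By inspection of the expression, no string of length less than 3 matches, and 001 is the lexicographically first match of length 3.

001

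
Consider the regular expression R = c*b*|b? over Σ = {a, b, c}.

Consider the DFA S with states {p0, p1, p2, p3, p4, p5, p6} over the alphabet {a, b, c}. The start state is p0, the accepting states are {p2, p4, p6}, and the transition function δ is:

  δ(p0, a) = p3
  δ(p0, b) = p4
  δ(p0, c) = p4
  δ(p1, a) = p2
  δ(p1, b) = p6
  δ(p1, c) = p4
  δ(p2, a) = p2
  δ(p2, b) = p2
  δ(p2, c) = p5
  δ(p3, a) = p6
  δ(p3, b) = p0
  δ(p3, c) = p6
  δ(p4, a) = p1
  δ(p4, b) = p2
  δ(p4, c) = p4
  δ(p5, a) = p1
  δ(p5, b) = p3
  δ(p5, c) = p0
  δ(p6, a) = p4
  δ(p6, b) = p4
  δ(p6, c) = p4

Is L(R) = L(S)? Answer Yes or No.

The empty string ε is accepted by R but rejected by S.
So L(R) ≠ L(S).

No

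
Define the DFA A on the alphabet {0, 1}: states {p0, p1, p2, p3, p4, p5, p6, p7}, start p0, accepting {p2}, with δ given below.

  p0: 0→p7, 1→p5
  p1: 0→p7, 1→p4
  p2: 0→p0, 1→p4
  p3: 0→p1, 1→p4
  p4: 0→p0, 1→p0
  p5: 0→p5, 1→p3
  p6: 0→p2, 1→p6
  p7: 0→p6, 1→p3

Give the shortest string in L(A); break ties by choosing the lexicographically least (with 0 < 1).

A breadth-first search from p0 reaches an accepting state first via the path p0 → p7 → p6 → p2 on input 000.
No string of length < 3 is accepted (BFS exhausts all shorter strings without reaching an accepting state), and 000 is the lexicographically least accepting string of length 3.

000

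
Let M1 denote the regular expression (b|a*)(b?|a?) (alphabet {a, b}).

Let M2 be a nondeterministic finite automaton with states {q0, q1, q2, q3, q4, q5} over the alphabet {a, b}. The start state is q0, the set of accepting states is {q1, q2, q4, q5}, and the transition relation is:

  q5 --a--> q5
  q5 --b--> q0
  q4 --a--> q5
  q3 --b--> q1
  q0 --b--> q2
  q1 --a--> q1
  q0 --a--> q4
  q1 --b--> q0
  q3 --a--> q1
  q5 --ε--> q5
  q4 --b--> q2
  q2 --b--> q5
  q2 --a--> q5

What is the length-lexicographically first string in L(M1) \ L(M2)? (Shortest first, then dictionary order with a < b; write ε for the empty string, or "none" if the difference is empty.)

The empty string ε is accepted by M1 but not by M2.
Since ε is the unique shortest string, it is the required witness.

ε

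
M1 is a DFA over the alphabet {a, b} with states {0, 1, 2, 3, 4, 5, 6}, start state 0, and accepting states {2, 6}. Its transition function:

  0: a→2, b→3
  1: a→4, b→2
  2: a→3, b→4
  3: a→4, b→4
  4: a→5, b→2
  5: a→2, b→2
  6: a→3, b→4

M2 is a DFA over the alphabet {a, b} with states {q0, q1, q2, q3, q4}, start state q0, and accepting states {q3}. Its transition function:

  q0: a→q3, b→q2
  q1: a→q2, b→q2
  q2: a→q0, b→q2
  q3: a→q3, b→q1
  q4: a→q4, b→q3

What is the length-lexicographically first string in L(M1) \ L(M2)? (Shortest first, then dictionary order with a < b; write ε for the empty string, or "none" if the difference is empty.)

abb

The string abb is accepted by M1 but not by M2.
No shorter string lies in the difference, and abb is the lexicographically first length-3 string in L(M1) \ L(M2).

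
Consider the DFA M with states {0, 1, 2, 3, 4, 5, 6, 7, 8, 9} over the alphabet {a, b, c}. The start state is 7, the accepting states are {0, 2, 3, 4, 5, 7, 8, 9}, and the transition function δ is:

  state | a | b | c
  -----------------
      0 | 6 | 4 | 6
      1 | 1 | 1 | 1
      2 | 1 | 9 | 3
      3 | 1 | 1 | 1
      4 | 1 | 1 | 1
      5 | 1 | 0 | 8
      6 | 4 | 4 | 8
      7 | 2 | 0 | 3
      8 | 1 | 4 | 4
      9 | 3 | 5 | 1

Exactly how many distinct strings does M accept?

The useful subgraph on states {0, 2, 3, 4, 5, 6, 7, 8, 9} is acyclic, so L(M) is finite; the longest accepting path visits 8 useful states, giving maximum string length 7.
Counting accepting paths from 7 by length: 1 of length 0, 3 of length 1, 3 of length 2, 8 of length 3, 6 of length 4, 3 of length 5, 6 of length 6, 4 of length 7. Total 34.

34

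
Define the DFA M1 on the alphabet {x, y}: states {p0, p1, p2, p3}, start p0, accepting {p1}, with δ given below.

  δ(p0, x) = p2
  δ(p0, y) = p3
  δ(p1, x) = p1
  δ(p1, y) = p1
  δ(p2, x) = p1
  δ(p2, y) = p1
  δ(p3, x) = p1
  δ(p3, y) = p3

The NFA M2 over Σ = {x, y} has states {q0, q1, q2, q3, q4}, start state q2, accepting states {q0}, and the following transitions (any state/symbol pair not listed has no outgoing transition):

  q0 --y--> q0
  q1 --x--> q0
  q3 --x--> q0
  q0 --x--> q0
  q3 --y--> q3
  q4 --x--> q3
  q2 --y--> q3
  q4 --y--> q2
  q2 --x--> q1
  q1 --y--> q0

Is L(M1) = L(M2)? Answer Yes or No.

Exploring the product automaton M1 × M2 from the start pair (p0, q2), following both machines on each input symbol, reaches 4 state pairs: (p0, q2), (p2, q1), (p3, q3), (p1, q0).
M1 accepts in {p1} and M2 accepts in {q0}. In every reachable pair the two components are either both accepting — (p1, q0) — or both non-accepting, so no string is accepted by exactly one of the machines: L(M1) \ L(M2) and L(M2) \ L(M1) are both empty.
Hence every string is accepted by M1 iff it is accepted by M2, and the two languages coincide.

Yes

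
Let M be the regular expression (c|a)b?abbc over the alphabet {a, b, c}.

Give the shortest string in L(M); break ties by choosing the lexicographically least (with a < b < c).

aabbc

By inspection of the expression, no string of length less than 5 matches, and aabbc is the lexicographically first match of length 5.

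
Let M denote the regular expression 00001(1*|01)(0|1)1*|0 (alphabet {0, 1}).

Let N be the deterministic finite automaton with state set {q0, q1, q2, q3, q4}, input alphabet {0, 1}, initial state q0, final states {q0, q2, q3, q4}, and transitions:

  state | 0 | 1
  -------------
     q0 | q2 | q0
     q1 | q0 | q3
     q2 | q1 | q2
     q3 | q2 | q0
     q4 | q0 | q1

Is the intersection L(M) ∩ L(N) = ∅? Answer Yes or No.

No

The string 0 is accepted by both M and N.
Hence L(M) ∩ L(N) ≠ ∅.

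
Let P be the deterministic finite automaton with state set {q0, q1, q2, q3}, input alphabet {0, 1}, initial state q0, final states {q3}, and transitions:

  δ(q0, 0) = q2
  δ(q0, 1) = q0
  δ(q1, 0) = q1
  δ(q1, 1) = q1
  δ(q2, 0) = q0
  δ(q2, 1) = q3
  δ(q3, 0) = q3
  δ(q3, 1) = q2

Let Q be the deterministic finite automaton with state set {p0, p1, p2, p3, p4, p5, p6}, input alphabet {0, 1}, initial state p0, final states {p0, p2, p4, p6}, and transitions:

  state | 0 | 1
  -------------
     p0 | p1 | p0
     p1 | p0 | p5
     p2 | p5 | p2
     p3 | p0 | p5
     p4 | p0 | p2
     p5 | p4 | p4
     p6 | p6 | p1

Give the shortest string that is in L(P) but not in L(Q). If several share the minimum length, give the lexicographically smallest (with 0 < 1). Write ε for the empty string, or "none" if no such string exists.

01

The string 01 is accepted by P but not by Q.
No shorter string lies in the difference, and 01 is the lexicographically first length-2 string in L(P) \ L(Q).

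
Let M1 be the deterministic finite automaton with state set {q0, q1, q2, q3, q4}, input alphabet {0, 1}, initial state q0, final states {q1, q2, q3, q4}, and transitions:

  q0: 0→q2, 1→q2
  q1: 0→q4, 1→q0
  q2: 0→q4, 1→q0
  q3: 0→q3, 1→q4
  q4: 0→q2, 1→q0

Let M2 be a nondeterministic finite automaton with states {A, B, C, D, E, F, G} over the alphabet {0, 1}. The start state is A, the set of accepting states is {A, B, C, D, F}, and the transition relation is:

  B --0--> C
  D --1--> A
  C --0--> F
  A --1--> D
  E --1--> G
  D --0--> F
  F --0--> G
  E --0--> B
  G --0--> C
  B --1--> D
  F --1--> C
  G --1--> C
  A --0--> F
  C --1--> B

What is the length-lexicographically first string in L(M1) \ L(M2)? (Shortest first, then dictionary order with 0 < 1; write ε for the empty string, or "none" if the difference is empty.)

00

The string 00 is accepted by M1 but not by M2.
No shorter string lies in the difference, and 00 is the lexicographically first length-2 string in L(M1) \ L(M2).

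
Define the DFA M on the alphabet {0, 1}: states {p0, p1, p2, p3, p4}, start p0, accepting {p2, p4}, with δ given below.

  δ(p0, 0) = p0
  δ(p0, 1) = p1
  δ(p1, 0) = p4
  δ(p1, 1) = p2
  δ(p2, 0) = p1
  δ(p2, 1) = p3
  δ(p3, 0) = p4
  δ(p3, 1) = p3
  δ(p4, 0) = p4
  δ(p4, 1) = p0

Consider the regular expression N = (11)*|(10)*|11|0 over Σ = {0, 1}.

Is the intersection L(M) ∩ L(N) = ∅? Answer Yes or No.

The string 10 is accepted by both M and N.
Hence L(M) ∩ L(N) ≠ ∅.

No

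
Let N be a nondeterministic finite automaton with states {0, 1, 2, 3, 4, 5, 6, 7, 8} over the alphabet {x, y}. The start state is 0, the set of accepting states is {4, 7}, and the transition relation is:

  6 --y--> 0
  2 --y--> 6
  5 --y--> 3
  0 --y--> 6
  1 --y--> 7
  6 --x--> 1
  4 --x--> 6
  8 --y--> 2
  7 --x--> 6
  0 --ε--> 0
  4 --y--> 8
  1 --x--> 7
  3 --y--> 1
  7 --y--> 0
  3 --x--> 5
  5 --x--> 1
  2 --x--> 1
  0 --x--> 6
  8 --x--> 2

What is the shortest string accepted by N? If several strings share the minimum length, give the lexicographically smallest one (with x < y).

A breadth-first search from 0 reaches an accepting state first via the path 0 → 6 → 1 → 7 on input xxx.
No string of length < 3 is accepted (BFS exhausts all shorter strings without reaching an accepting state), and xxx is the lexicographically least accepting string of length 3.

xxx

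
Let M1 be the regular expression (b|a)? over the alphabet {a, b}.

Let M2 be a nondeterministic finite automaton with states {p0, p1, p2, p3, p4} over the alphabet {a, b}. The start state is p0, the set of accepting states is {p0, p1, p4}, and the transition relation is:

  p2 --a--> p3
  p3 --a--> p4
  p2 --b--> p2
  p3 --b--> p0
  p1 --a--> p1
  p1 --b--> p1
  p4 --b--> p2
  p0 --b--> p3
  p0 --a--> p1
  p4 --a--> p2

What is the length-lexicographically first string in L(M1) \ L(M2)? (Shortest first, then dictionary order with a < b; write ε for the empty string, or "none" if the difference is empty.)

b

The string b is accepted by M1 but not by M2.
No shorter string lies in the difference, and b is the lexicographically first length-1 string in L(M1) \ L(M2).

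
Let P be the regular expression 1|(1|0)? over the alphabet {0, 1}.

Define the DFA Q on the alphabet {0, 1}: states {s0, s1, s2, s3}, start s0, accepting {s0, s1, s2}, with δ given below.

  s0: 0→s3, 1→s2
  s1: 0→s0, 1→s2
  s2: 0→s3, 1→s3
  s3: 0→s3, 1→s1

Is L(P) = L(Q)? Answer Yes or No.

The string 0 is accepted by P but rejected by Q.
So L(P) ≠ L(Q).

No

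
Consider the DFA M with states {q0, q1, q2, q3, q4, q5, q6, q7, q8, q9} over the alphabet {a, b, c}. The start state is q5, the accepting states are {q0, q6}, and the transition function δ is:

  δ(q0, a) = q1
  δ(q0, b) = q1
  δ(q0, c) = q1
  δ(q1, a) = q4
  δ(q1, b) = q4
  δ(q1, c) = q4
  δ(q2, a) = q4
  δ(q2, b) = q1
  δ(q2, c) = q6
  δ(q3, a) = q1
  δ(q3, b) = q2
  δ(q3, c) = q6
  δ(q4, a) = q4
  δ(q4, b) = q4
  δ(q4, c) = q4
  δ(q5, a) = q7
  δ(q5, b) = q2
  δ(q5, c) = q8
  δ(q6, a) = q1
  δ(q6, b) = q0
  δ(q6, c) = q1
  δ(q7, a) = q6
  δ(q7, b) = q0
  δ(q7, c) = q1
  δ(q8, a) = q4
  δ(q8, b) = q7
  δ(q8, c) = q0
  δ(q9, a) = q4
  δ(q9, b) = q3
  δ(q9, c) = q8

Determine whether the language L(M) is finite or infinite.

finite

The useful states (reachable from q5 and able to reach an accepting state) are {q0, q2, q5, q6, q7, q8}.
Restricted to these states the transition graph has no cycle, so every accepting path has bounded length and L is finite.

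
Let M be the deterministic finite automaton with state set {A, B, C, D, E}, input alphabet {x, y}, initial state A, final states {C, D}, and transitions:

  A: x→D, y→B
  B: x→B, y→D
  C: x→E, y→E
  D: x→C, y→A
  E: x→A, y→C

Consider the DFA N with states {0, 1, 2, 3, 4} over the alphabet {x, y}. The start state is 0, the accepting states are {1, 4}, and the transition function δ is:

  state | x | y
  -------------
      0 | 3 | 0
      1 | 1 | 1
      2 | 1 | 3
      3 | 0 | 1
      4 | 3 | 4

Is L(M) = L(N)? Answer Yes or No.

The string x is accepted by M but rejected by N.
So L(M) ≠ L(N).

No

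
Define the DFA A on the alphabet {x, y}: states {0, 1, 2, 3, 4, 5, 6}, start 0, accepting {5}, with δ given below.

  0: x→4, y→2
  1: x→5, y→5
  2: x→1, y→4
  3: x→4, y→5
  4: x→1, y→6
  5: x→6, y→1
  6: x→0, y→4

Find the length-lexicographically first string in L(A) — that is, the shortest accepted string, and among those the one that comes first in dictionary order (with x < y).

xxx

A breadth-first search from 0 reaches an accepting state first via the path 0 → 4 → 1 → 5 on input xxx.
No string of length < 3 is accepted (BFS exhausts all shorter strings without reaching an accepting state), and xxx is the lexicographically least accepting string of length 3.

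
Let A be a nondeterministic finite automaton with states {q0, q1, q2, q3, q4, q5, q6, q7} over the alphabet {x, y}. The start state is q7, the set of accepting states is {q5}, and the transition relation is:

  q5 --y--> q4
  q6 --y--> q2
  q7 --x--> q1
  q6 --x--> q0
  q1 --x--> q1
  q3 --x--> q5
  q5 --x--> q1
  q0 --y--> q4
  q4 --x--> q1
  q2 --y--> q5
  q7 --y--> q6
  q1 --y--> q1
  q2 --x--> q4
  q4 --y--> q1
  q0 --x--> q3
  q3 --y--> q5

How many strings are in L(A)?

3

The useful subgraph on states {q0, q2, q3, q5, q6, q7} is acyclic, so L(A) is finite; the longest accepting path visits 5 useful states, giving maximum string length 4.
Counting accepting paths from q7 by length: 1 of length 3, 2 of length 4. Total 3.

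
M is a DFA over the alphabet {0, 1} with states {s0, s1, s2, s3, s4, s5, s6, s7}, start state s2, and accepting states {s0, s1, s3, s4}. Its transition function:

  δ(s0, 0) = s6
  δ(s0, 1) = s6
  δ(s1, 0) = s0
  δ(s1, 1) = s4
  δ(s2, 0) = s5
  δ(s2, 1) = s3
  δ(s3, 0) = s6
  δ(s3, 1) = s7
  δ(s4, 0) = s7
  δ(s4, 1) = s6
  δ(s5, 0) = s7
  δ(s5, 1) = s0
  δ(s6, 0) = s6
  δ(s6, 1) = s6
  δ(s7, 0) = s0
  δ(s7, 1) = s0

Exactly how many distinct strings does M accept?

6

The useful subgraph on states {s0, s2, s3, s5, s7} is acyclic, so L(M) is finite; the longest accepting path visits 4 useful states, giving maximum string length 3.
Counting accepting paths from s2 by length: 1 of length 1, 1 of length 2, 4 of length 3. Total 6.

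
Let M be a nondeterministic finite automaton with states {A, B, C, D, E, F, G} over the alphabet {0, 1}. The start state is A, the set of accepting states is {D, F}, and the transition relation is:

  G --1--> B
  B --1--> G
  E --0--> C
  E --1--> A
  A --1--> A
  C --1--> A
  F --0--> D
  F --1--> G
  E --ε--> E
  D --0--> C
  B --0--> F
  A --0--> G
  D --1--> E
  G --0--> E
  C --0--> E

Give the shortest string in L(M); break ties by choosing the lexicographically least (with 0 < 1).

010

A breadth-first search from A reaches an accepting state first via the path A → G → B → F on input 010.
No string of length < 3 is accepted (BFS exhausts all shorter strings without reaching an accepting state), and 010 is the lexicographically least accepting string of length 3.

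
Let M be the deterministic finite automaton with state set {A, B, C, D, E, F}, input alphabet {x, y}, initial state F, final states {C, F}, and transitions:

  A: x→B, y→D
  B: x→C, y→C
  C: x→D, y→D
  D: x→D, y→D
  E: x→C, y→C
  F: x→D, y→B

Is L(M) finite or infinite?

The useful states (reachable from F and able to reach an accepting state) are {B, C, F}.
Restricted to these states the transition graph has no cycle, so every accepting path has bounded length and L is finite.

finite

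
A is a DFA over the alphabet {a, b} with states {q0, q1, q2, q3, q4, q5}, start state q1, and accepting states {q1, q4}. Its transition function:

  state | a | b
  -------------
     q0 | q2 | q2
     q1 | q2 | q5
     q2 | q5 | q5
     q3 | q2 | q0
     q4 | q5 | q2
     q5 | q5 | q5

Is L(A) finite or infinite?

finite

The useful states (reachable from q1 and able to reach an accepting state) are {q1}.
Restricted to these states the transition graph has no cycle, so every accepting path has bounded length and L is finite.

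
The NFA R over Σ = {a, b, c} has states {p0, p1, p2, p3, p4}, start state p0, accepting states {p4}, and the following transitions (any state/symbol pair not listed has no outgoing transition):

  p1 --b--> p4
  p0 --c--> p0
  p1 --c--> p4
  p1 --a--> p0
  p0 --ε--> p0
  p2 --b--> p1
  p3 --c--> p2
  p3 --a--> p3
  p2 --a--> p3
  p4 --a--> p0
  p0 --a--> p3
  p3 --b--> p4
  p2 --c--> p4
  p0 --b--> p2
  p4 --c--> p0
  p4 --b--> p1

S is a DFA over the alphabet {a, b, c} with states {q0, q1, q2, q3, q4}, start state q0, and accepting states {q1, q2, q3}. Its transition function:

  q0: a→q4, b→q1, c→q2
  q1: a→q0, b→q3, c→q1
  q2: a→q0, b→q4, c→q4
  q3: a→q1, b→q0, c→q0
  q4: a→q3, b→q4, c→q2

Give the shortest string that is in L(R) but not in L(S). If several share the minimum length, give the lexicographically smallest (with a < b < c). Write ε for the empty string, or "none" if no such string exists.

ab

The string ab is accepted by R but not by S.
No shorter string lies in the difference, and ab is the lexicographically first length-2 string in L(R) \ L(S).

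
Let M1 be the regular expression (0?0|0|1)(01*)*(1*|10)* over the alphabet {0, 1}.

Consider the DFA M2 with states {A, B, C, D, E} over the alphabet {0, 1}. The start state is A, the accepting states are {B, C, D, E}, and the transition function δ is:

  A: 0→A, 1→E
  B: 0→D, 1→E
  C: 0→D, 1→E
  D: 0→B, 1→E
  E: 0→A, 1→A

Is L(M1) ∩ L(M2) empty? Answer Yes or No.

The string 1 is accepted by both M1 and M2.
Hence L(M1) ∩ L(M2) ≠ ∅.

No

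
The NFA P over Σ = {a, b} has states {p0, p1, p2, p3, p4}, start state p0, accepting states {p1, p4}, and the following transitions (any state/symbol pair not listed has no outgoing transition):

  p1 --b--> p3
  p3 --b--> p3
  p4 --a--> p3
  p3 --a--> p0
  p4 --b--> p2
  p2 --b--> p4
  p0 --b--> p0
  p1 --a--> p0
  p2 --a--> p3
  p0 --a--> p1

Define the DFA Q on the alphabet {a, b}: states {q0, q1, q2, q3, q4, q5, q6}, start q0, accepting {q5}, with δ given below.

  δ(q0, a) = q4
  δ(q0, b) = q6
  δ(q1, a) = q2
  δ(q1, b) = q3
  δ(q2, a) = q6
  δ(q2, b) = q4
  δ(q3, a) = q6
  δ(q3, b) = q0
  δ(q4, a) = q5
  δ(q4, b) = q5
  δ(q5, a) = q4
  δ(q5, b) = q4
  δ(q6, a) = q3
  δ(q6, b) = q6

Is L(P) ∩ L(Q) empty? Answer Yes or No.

No

The string aaba is accepted by both P and Q.
Hence L(P) ∩ L(Q) ≠ ∅.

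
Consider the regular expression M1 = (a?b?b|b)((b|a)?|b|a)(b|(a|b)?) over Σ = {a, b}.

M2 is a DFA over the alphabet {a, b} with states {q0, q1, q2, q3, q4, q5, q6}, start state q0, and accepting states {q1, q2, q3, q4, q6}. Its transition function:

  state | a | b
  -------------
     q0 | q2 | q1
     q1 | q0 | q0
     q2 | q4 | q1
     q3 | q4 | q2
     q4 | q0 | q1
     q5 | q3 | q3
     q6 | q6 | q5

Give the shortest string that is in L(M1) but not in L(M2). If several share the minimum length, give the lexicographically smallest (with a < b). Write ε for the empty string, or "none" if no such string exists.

The string ba is accepted by M1 but not by M2.
No shorter string lies in the difference, and ba is the lexicographically first length-2 string in L(M1) \ L(M2).

ba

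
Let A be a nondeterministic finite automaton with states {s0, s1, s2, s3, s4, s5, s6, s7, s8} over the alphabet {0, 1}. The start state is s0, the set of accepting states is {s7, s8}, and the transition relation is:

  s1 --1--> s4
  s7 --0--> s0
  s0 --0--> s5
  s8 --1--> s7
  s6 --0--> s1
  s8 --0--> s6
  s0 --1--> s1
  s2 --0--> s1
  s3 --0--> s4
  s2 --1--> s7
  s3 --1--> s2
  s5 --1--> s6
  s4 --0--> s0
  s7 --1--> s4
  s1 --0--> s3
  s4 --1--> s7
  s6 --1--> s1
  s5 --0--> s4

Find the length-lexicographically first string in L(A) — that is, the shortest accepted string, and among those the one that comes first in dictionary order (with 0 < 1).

001

A breadth-first search from s0 reaches an accepting state first via the path s0 → s5 → s4 → s7 on input 001.
No string of length < 3 is accepted (BFS exhausts all shorter strings without reaching an accepting state), and 001 is the lexicographically least accepting string of length 3.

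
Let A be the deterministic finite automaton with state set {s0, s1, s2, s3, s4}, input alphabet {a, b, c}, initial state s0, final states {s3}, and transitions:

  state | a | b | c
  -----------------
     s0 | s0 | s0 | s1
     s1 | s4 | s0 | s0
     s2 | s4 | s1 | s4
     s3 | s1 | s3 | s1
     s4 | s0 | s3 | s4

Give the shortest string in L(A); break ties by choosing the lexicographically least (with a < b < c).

cab

A breadth-first search from s0 reaches an accepting state first via the path s0 → s1 → s4 → s3 on input cab.
No string of length < 3 is accepted (BFS exhausts all shorter strings without reaching an accepting state), and cab is the lexicographically least accepting string of length 3.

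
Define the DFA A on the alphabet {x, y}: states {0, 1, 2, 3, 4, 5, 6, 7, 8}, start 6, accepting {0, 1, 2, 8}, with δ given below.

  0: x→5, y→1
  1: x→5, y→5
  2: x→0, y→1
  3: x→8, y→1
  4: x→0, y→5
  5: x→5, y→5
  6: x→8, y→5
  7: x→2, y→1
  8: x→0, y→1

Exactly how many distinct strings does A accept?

The useful subgraph on states {0, 1, 6, 8} is acyclic, so L(A) is finite; the longest accepting path visits 4 useful states, giving maximum string length 3.
Counting accepting paths from 6 by length: 1 of length 1, 2 of length 2, 1 of length 3. Total 4.

4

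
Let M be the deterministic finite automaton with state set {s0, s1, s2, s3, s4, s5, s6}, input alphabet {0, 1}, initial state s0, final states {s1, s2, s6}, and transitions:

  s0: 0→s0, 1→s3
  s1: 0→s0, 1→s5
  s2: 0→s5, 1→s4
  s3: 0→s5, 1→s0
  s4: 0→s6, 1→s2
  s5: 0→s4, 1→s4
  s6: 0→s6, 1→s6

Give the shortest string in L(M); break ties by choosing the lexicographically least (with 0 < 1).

1000

A breadth-first search from s0 reaches an accepting state first via the path s0 → s3 → s5 → s4 → s6 on input 1000.
No string of length < 4 is accepted (BFS exhausts all shorter strings without reaching an accepting state), and 1000 is the lexicographically least accepting string of length 4.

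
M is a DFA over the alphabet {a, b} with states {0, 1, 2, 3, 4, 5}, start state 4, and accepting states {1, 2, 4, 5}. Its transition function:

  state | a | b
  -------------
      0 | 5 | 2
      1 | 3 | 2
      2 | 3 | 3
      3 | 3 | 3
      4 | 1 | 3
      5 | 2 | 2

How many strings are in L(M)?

The useful subgraph on states {1, 2, 4} is acyclic, so L(M) is finite; the longest accepting path visits 3 useful states, giving maximum string length 2.
Counting accepting paths from 4 by length: 1 of length 0, 1 of length 1, 1 of length 2. Total 3.

3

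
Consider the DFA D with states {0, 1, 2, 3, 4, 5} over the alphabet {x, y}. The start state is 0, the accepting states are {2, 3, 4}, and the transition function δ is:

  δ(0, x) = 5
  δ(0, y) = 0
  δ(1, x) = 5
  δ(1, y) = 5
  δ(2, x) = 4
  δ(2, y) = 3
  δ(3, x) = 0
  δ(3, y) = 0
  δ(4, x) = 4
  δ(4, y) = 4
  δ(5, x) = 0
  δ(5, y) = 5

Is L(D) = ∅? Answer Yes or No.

Yes

The states reachable from the start state are {0, 5}.
None of the accepting states {2, 3, 4} is reachable, so no string is accepted and L(D) = ∅.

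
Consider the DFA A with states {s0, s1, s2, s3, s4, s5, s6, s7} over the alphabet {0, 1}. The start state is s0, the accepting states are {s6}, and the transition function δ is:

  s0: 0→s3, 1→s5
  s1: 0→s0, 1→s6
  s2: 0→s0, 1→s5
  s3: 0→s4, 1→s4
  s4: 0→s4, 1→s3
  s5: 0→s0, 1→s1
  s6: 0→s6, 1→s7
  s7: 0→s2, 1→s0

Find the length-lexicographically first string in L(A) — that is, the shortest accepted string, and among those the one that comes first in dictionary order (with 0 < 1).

111

A breadth-first search from s0 reaches an accepting state first via the path s0 → s5 → s1 → s6 on input 111.
No string of length < 3 is accepted (BFS exhausts all shorter strings without reaching an accepting state), and 111 is the lexicographically least accepting string of length 3.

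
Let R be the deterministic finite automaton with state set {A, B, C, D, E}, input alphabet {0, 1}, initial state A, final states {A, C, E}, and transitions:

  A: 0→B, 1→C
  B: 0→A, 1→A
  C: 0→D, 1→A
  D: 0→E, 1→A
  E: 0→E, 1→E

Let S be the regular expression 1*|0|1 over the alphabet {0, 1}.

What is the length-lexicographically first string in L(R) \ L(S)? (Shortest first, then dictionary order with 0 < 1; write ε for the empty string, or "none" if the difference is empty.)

00

The string 00 is accepted by R but not by S.
No shorter string lies in the difference, and 00 is the lexicographically first length-2 string in L(R) \ L(S).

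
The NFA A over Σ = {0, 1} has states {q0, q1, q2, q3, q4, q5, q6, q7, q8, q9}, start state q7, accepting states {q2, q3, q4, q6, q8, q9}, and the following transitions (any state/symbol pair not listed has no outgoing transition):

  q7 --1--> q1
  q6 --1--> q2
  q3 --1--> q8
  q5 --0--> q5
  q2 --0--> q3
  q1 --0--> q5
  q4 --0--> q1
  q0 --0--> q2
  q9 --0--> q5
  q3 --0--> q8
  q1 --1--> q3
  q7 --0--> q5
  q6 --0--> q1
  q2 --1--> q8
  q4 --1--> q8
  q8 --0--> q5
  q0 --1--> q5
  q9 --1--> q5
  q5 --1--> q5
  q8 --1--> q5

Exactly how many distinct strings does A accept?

3

The useful subgraph on states {q1, q3, q7, q8} is acyclic, so L(A) is finite; the longest accepting path visits 4 useful states, giving maximum string length 3.
Counting accepting paths from q7 by length: 1 of length 2, 2 of length 3. Total 3.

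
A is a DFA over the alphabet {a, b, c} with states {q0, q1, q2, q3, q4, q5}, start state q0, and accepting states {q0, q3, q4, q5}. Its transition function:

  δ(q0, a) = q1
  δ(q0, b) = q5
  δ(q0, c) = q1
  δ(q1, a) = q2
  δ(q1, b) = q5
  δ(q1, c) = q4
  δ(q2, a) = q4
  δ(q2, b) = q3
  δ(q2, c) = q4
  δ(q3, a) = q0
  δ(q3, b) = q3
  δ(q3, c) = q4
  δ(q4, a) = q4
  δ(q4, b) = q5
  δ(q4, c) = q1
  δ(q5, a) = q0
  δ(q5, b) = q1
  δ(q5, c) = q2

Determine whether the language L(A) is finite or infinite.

infinite

State q0 is reachable from the start and can reach an accepting state, and it lies on the cycle q0 → q1 → q2 → q3 → q0.
Traversing that cycle any number of times yields accepted strings of unbounded length, so the language is infinite.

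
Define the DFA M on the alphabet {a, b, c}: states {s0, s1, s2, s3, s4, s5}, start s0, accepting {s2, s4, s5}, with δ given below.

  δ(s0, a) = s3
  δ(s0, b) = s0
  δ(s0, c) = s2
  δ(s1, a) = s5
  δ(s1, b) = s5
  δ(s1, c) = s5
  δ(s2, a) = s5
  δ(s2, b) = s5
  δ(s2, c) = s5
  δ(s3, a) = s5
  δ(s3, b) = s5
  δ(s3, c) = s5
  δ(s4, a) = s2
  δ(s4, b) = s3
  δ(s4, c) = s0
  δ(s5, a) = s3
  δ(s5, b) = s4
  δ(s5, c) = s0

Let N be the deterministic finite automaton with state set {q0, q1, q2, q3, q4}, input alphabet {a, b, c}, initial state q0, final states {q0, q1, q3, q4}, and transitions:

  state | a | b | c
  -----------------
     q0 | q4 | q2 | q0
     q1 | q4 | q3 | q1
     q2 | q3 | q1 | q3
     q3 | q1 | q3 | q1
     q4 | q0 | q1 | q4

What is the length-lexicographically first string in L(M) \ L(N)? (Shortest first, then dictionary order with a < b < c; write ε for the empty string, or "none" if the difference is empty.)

cb

The string cb is accepted by M but not by N.
No shorter string lies in the difference, and cb is the lexicographically first length-2 string in L(M) \ L(N).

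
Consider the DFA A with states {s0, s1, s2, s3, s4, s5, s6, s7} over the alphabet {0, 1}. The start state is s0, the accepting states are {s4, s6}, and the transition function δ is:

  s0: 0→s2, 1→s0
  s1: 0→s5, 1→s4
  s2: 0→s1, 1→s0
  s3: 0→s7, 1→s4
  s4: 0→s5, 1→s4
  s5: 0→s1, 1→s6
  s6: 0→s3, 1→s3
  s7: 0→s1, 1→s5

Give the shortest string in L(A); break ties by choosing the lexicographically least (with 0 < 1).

A breadth-first search from s0 reaches an accepting state first via the path s0 → s2 → s1 → s4 on input 001.
No string of length < 3 is accepted (BFS exhausts all shorter strings without reaching an accepting state), and 001 is the lexicographically least accepting string of length 3.

001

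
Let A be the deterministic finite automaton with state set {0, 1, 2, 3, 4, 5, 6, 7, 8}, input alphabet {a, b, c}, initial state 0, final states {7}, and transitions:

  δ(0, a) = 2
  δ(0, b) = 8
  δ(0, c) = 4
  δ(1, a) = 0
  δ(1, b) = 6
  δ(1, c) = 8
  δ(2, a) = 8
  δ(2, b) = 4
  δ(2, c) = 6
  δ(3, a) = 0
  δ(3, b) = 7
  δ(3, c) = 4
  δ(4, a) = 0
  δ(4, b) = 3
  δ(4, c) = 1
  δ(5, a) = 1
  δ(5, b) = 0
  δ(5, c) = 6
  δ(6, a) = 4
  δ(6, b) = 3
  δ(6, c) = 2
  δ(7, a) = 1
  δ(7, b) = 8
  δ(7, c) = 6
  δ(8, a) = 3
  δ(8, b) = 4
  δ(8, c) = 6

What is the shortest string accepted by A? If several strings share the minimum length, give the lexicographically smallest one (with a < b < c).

A breadth-first search from 0 reaches an accepting state first via the path 0 → 8 → 3 → 7 on input bab.
No string of length < 3 is accepted (BFS exhausts all shorter strings without reaching an accepting state), and bab is the lexicographically least accepting string of length 3.

bab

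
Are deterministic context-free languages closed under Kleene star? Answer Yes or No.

L = {c aⁿbⁿ : n≥0} ∪ {cc aⁿb²ⁿ : n≥0} is a DCFL (the number of leading c's fixes which ratio the DPDA checks), but L* is not. Every word of L starts with c, so in a factorisation of the string cc aⁱbʲ (i≥1) into words of L each factor begins at one of the two c's: either the whole string is a single word of L (forcing j = 2i), or it splits as c · (c aⁱbʲ) with c ∈ L (take n = 0) and c aⁱbʲ ∈ L (forcing j = i). Thus L* ∩ cca⁺b* = {cc aⁿbⁿ : n≥1} ∪ {cc aⁿb²ⁿ : n≥1}. A DPDA for L* would give one for this intersection with a regular set, and, started from its configuration after reading cc, one for {aⁿbⁿ : n≥1} ∪ {aⁿb²ⁿ : n≥1}, which no deterministic PDA accepts (a DPDA for it would have a single run on aⁿb²ⁿ, accepting after the prefix aⁿbⁿ and accepting again after n more b's; an ordinary PDA that simulates it on a's and b's and, at any moment when it is accepting, may switch to reading only a fresh letter d while feeding each d to the simulation as a b, would accept aⁱbʲdᵏ (k≥1) exactly when both aⁱbʲ and aⁱbʲ⁺ᵏ are in the language, i.e. its language intersected with the regular set a*b*d⁺ would be exactly {aⁿbⁿdⁿ : n≥1} — impossible, since context-free languages are closed under intersection with regular sets and {aⁿbⁿdⁿ} is not context-free). So L* is not a DCFL.

No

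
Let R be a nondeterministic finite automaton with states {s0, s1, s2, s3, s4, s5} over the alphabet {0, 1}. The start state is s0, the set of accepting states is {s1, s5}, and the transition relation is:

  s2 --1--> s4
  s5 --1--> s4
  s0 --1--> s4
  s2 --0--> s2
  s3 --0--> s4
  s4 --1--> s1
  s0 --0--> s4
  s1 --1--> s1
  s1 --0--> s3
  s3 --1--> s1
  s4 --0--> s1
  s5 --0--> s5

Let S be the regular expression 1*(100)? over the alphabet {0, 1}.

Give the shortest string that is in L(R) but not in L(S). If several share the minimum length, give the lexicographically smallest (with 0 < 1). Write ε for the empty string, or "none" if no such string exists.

00

The string 00 is accepted by R but not by S.
No shorter string lies in the difference, and 00 is the lexicographically first length-2 string in L(R) \ L(S).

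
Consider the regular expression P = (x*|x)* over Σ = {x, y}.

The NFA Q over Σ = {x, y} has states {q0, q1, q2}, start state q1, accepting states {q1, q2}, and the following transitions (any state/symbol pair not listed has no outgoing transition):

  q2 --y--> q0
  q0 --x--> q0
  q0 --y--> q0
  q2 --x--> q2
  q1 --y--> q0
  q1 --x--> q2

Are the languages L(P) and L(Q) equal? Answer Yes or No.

Converting the expression P to a DFA (subset construction, then merging equivalent states) gives the minimal DFA with states {p0, p1}, start state p0, accepting states {p0} and transitions p0: x→p0, y→p1; p1: x→p1, y→p1.
Exploring the product automaton P × Q from the start pair (p0, q1), following both machines on each input symbol, reaches 3 state pairs: (p0, q1), (p0, q2), (p1, q0).
P accepts in {p0} and Q accepts in {q1, q2}. In every reachable pair the two components are either both accepting — (p0, q1), (p0, q2) — or both non-accepting, so no string is accepted by exactly one of the machines: L(P) \ L(Q) and L(Q) \ L(P) are both empty.
Hence every string is accepted by P iff it is accepted by Q, and the two languages coincide.

Yes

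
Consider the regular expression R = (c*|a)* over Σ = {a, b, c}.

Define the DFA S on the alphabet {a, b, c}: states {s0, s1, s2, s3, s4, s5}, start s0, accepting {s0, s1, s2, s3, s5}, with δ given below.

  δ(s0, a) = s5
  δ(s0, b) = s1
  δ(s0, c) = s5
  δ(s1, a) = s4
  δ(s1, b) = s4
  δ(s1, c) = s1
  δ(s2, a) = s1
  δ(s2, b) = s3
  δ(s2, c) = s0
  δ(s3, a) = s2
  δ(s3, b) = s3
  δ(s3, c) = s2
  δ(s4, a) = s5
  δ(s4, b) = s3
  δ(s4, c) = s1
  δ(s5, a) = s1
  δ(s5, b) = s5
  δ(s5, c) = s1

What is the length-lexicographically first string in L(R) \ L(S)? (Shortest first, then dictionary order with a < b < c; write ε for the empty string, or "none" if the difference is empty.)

The string aaa is accepted by R but not by S.
No shorter string lies in the difference, and aaa is the lexicographically first length-3 string in L(R) \ L(S).

aaa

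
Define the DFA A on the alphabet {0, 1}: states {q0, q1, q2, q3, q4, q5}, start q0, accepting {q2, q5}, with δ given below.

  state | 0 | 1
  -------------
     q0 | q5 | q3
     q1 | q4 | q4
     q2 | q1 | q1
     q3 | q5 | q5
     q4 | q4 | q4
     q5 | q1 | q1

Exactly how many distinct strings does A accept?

3

The useful subgraph on states {q0, q3, q5} is acyclic, so L(A) is finite; the longest accepting path visits 3 useful states, giving maximum string length 2.
Counting accepting paths from q0 by length: 1 of length 1, 2 of length 2. Total 3.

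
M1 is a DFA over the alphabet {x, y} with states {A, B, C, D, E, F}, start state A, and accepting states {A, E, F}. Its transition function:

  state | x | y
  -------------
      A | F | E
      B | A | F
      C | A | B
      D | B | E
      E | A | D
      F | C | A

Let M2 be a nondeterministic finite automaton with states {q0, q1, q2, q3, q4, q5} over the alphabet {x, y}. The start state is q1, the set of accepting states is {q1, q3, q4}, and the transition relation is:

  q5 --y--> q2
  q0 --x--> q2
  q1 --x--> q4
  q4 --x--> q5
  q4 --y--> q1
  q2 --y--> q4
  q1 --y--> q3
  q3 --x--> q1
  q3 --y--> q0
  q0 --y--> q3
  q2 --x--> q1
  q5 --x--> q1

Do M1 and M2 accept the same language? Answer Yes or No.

Exploring the product automaton M1 × M2 from the start pair (A, q1), following both machines on each input symbol, reaches 6 state pairs: (A, q1), (F, q4), (E, q3), (C, q5), (D, q0), (B, q2).
M1 accepts in {A, E, F} and M2 accepts in {q1, q3, q4}. In every reachable pair the two components are either both accepting — (A, q1), (F, q4), (E, q3) — or both non-accepting, so no string is accepted by exactly one of the machines: L(M1) \ L(M2) and L(M2) \ L(M1) are both empty.
Hence every string is accepted by M1 iff it is accepted by M2, and the two languages coincide.

Yes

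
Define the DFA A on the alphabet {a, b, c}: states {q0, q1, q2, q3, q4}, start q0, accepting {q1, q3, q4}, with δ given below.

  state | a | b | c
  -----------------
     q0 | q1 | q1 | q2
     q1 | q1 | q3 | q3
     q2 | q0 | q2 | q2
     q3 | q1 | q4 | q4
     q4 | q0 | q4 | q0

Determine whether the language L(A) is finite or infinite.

State q1 is reachable from the start and can reach an accepting state, and it lies on the cycle q1 → q1.
Traversing that cycle any number of times yields accepted strings of unbounded length, so the language is infinite.

infinite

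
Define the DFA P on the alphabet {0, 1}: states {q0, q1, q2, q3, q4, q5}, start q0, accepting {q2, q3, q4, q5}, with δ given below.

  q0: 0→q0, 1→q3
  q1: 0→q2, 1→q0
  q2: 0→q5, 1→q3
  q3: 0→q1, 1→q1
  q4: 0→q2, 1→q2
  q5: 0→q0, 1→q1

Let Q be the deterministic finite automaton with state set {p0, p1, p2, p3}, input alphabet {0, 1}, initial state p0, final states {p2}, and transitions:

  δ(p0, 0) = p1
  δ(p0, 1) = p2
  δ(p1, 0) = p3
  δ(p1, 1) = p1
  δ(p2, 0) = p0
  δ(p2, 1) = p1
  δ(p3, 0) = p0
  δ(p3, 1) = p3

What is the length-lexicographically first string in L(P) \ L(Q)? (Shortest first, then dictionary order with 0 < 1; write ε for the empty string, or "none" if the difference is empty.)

01

The string 01 is accepted by P but not by Q.
No shorter string lies in the difference, and 01 is the lexicographically first length-2 string in L(P) \ L(Q).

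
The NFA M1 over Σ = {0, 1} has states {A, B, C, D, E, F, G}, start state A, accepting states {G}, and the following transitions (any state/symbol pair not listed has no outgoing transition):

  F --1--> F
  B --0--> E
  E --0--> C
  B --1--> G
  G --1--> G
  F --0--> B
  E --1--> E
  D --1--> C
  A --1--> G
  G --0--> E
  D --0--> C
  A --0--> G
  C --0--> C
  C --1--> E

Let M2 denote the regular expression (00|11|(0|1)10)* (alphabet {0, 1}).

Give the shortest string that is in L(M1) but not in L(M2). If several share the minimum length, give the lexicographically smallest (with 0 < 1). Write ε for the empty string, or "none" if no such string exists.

0

The string 0 is accepted by M1 but not by M2.
No shorter string lies in the difference, and 0 is the lexicographically first length-1 string in L(M1) \ L(M2).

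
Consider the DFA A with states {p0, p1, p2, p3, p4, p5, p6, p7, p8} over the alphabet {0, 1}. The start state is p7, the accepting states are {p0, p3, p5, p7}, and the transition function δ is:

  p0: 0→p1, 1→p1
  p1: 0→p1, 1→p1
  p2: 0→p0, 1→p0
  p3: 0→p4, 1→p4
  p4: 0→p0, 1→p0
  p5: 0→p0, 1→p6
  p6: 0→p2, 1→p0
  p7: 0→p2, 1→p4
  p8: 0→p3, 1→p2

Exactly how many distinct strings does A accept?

The useful subgraph on states {p0, p2, p4, p7} is acyclic, so L(A) is finite; the longest accepting path visits 3 useful states, giving maximum string length 2.
Counting accepting paths from p7 by length: 1 of length 0, 4 of length 2. Total 5.

5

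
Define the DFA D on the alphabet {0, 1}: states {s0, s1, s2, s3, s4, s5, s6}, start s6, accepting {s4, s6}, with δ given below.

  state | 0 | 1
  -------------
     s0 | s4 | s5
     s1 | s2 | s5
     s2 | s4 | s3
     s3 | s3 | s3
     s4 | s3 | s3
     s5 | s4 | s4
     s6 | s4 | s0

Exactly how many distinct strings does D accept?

5

The useful subgraph on states {s0, s4, s5, s6} is acyclic, so L(D) is finite; the longest accepting path visits 4 useful states, giving maximum string length 3.
Counting accepting paths from s6 by length: 1 of length 0, 1 of length 1, 1 of length 2, 2 of length 3. Total 5.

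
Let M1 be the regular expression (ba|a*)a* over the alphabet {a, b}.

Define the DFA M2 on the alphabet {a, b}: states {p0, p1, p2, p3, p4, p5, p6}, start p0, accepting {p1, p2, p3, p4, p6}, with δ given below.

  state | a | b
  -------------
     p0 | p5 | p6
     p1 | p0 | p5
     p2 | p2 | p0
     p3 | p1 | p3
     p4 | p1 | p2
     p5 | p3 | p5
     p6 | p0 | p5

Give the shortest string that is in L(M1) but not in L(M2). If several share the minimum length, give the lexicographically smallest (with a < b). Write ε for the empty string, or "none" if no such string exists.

ε

The empty string ε is accepted by M1 but not by M2.
Since ε is the unique shortest string, it is the required witness.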